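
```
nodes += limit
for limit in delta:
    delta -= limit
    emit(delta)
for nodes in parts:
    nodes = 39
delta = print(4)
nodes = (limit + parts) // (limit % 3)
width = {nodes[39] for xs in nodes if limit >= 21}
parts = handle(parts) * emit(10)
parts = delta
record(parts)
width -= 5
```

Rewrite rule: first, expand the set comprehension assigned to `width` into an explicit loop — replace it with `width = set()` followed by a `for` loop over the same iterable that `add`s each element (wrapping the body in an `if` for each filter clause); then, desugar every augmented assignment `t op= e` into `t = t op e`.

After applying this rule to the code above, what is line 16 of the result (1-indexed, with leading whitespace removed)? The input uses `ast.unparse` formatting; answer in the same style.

width = width - 5

Transformed code:
nodes = nodes + limit
for limit in delta:
    delta = delta - limit
    emit(delta)
for nodes in parts:
    nodes = 39
delta = print(4)
nodes = (limit + parts) // (limit % 3)
width = set()
for xs in nodes:
    if limit >= 21:
        width.add(nodes[39])
parts = handle(parts) * emit(10)
parts = delta
record(parts)
width = width - 5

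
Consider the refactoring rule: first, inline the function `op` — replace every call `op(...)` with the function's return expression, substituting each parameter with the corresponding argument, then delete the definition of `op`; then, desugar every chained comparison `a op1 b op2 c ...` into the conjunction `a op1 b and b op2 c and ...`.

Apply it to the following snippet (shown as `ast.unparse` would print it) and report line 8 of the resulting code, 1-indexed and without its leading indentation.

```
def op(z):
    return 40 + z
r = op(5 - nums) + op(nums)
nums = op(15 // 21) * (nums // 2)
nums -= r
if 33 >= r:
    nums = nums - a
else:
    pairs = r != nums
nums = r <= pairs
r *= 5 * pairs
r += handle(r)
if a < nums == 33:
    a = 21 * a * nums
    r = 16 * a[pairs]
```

nums = r <= pairs

Transformed code:
r = 40 + (5 - nums) + (40 + nums)
nums = (40 + 15 // 21) * (nums // 2)
nums -= r
if 33 >= r:
    nums = nums - a
else:
    pairs = r != nums
nums = r <= pairs
r *= 5 * pairs
r += handle(r)
if a < nums and nums == 33:
    a = 21 * a * nums
    r = 16 * a[pairs]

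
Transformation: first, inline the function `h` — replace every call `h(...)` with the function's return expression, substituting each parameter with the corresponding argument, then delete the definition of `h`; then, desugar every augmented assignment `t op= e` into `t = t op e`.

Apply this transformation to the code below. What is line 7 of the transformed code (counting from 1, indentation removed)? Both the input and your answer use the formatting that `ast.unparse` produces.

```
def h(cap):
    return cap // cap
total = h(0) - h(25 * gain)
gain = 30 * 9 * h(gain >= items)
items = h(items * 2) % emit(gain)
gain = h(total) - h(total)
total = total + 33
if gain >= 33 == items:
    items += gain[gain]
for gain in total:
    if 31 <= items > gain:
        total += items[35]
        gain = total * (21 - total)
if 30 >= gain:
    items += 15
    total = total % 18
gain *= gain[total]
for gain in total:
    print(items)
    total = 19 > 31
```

items = items + gain[gain]

Transformed code:
total = 0 // 0 - 25 * gain // (25 * gain)
gain = 30 * 9 * ((gain >= items) // (gain >= items))
items = items * 2 // (items * 2) % emit(gain)
gain = total // total - total // total
total = total + 33
if gain >= 33 == items:
    items = items + gain[gain]
for gain in total:
    if 31 <= items > gain:
        total = total + items[35]
        gain = total * (21 - total)
if 30 >= gain:
    items = items + 15
    total = total % 18
gain = gain * gain[total]
for gain in total:
    print(items)
    total = 19 > 31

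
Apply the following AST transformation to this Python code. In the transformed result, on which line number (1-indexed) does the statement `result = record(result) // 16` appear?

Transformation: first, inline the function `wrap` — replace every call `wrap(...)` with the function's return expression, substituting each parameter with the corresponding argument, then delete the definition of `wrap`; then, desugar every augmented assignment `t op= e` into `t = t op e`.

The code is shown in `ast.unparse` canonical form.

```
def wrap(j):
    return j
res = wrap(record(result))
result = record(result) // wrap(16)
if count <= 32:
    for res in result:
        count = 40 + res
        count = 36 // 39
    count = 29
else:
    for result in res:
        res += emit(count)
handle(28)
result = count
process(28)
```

2

Transformed code:
res = record(result)
result = record(result) // 16
if count <= 32:
    for res in result:
        count = 40 + res
        count = 36 // 39
    count = 29
else:
    for result in res:
        res = res + emit(count)
handle(28)
result = count
process(28)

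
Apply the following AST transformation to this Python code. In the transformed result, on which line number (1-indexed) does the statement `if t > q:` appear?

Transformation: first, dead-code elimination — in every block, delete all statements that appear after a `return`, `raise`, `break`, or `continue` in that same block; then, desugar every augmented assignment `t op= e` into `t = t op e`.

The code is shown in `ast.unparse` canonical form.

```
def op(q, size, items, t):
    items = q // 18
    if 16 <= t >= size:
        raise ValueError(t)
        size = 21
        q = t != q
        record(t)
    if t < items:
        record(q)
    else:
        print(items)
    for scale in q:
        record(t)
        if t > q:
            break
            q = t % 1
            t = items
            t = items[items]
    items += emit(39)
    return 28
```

Transformed code:
def op(q, size, items, t):
    items = q // 18
    if 16 <= t >= size:
        raise ValueError(t)
    if t < items:
        record(q)
    else:
        print(items)
    for scale in q:
        record(t)
        if t > q:
            break
    items = items + emit(39)
    return 28

11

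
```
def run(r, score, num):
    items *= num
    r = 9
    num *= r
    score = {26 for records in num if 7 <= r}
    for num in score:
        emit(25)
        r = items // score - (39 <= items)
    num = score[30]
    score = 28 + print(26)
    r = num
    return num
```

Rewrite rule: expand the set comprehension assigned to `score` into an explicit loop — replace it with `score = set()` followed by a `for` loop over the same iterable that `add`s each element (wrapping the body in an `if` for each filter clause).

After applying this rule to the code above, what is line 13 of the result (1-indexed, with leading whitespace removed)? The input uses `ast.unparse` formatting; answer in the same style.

score = 28 + print(26)

Transformed code:
def run(r, score, num):
    items *= num
    r = 9
    num *= r
    score = set()
    for records in num:
        if 7 <= r:
            score.add(26)
    for num in score:
        emit(25)
        r = items // score - (39 <= items)
    num = score[30]
    score = 28 + print(26)
    r = num
    return num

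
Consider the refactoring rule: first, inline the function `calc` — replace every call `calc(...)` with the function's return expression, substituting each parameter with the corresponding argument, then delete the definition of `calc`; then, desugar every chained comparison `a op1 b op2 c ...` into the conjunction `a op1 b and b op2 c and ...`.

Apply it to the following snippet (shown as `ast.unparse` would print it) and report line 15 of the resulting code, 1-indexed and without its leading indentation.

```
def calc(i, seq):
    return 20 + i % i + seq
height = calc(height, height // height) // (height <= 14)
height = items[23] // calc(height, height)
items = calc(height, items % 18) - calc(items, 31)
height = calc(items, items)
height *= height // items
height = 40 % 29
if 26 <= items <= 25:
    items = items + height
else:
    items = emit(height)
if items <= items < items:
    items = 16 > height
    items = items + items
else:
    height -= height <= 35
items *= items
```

height -= height <= 35

Transformed code:
height = (20 + height % height + height // height) // (height <= 14)
height = items[23] // (20 + height % height + height)
items = 20 + height % height + items % 18 - (20 + items % items + 31)
height = 20 + items % items + items
height *= height // items
height = 40 % 29
if 26 <= items and items <= 25:
    items = items + height
else:
    items = emit(height)
if items <= items and items < items:
    items = 16 > height
    items = items + items
else:
    height -= height <= 35
items *= items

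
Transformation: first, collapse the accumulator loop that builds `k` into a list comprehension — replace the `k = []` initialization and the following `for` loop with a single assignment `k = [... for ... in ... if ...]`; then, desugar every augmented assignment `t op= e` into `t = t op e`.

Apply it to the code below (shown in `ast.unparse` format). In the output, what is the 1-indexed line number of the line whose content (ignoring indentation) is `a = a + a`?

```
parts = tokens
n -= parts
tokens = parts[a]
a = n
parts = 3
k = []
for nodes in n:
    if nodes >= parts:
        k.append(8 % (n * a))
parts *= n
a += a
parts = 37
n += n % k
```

8

Transformed code:
parts = tokens
n = n - parts
tokens = parts[a]
a = n
parts = 3
k = [8 % (n * a) for nodes in n if nodes >= parts]
parts = parts * n
a = a + a
parts = 37
n = n + n % k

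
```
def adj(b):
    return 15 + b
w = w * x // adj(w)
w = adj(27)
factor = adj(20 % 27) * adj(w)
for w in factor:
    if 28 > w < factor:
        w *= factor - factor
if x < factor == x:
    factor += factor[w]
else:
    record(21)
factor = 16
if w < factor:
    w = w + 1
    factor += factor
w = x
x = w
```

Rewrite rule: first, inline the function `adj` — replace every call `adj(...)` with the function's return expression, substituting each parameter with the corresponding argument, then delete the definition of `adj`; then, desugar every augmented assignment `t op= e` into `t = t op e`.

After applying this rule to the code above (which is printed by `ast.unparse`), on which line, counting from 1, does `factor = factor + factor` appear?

14

Transformed code:
w = w * x // (15 + w)
w = 15 + 27
factor = (15 + 20 % 27) * (15 + w)
for w in factor:
    if 28 > w < factor:
        w = w * (factor - factor)
if x < factor == x:
    factor = factor + factor[w]
else:
    record(21)
factor = 16
if w < factor:
    w = w + 1
    factor = factor + factor
w = x
x = w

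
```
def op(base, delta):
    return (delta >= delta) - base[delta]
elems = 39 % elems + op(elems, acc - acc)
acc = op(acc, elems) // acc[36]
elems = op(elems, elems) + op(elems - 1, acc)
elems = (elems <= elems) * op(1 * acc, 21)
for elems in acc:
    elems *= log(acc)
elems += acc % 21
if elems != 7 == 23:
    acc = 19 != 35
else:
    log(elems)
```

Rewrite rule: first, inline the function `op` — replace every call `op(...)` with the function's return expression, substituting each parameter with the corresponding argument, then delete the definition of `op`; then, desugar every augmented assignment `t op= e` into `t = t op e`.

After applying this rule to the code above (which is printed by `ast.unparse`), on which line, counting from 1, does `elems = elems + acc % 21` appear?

7

Transformed code:
elems = 39 % elems + ((acc - acc >= acc - acc) - elems[acc - acc])
acc = ((elems >= elems) - acc[elems]) // acc[36]
elems = (elems >= elems) - elems[elems] + ((acc >= acc) - (elems - 1)[acc])
elems = (elems <= elems) * ((21 >= 21) - (1 * acc)[21])
for elems in acc:
    elems = elems * log(acc)
elems = elems + acc % 21
if elems != 7 == 23:
    acc = 19 != 35
else:
    log(elems)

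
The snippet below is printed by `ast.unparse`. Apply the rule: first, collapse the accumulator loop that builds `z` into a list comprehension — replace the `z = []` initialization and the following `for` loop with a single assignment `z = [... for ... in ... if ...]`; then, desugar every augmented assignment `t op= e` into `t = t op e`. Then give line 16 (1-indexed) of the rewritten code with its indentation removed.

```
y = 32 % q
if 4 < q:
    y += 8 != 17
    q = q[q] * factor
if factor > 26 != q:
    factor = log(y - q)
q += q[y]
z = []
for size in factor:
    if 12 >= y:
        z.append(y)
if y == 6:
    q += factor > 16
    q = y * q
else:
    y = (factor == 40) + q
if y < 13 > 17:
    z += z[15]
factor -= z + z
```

Transformed code:
y = 32 % q
if 4 < q:
    y = y + (8 != 17)
    q = q[q] * factor
if factor > 26 != q:
    factor = log(y - q)
q = q + q[y]
z = [y for size in factor if 12 >= y]
if y == 6:
    q = q + (factor > 16)
    q = y * q
else:
    y = (factor == 40) + q
if y < 13 > 17:
    z = z + z[15]
factor = factor - (z + z)

factor = factor - (z + z)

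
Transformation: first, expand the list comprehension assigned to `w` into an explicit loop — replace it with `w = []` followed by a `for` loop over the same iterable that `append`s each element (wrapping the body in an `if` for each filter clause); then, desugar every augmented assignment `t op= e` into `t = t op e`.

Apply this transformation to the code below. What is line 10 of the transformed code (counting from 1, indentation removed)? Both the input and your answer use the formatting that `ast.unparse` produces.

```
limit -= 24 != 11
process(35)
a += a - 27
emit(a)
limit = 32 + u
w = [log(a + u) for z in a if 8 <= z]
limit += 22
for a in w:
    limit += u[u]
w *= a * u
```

limit = limit + 22

Transformed code:
limit = limit - (24 != 11)
process(35)
a = a + (a - 27)
emit(a)
limit = 32 + u
w = []
for z in a:
    if 8 <= z:
        w.append(log(a + u))
limit = limit + 22
for a in w:
    limit = limit + u[u]
w = w * (a * u)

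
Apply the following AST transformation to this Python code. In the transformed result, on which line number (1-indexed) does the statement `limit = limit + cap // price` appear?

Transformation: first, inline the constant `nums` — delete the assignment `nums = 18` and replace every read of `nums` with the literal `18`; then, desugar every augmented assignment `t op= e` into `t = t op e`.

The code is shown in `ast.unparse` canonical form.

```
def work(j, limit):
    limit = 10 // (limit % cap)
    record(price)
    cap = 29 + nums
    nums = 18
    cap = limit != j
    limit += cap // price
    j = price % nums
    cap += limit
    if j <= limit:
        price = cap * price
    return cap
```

6

Transformed code:
def work(j, limit):
    limit = 10 // (limit % cap)
    record(price)
    cap = 29 + 18
    cap = limit != j
    limit = limit + cap // price
    j = price % 18
    cap = cap + limit
    if j <= limit:
        price = cap * price
    return cap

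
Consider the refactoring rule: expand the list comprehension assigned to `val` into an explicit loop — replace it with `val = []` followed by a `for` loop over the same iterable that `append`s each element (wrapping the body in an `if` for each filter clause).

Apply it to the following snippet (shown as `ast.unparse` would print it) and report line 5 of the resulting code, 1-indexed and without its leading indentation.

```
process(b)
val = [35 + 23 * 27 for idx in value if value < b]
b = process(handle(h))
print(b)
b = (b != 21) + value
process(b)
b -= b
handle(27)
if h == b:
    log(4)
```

Transformed code:
process(b)
val = []
for idx in value:
    if value < b:
        val.append(35 + 23 * 27)
b = process(handle(h))
print(b)
b = (b != 21) + value
process(b)
b -= b
handle(27)
if h == b:
    log(4)

val.append(35 + 23 * 27)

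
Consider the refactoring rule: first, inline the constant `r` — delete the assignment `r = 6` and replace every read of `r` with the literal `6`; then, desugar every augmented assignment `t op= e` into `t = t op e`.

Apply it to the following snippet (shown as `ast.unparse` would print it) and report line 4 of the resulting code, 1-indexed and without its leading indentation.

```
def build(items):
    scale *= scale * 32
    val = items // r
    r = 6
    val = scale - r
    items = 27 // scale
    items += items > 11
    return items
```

val = scale - 6

Transformed code:
def build(items):
    scale = scale * (scale * 32)
    val = items // 6
    val = scale - 6
    items = 27 // scale
    items = items + (items > 11)
    return items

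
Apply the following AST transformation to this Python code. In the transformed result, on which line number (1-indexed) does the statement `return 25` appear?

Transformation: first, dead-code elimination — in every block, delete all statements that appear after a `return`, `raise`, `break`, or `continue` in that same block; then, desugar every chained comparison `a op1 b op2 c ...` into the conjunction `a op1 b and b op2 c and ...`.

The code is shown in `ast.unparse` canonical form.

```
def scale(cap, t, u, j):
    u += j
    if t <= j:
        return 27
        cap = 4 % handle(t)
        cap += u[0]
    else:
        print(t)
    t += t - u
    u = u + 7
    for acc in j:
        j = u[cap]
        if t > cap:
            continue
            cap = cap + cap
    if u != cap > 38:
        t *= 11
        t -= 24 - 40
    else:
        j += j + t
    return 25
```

Transformed code:
def scale(cap, t, u, j):
    u += j
    if t <= j:
        return 27
    else:
        print(t)
    t += t - u
    u = u + 7
    for acc in j:
        j = u[cap]
        if t > cap:
            continue
    if u != cap and cap > 38:
        t *= 11
        t -= 24 - 40
    else:
        j += j + t
    return 25

18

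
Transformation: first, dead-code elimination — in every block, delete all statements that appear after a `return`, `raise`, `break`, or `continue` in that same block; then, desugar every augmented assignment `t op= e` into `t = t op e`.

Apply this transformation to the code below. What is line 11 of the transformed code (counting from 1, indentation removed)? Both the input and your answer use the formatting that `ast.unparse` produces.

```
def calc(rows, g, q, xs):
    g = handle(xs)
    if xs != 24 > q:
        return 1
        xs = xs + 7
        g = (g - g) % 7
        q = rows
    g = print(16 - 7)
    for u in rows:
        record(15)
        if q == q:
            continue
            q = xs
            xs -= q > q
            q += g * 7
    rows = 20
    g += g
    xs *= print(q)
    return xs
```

Transformed code:
def calc(rows, g, q, xs):
    g = handle(xs)
    if xs != 24 > q:
        return 1
    g = print(16 - 7)
    for u in rows:
        record(15)
        if q == q:
            continue
    rows = 20
    g = g + g
    xs = xs * print(q)
    return xs

g = g + g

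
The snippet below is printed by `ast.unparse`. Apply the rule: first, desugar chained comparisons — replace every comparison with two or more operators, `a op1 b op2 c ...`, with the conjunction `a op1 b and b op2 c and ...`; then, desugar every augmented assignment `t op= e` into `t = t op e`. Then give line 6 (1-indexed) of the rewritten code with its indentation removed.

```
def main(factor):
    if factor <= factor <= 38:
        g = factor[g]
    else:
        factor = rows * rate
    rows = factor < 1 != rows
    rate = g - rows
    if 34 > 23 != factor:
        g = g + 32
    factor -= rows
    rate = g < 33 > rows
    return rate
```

rows = factor < 1 and 1 != rows

Transformed code:
def main(factor):
    if factor <= factor and factor <= 38:
        g = factor[g]
    else:
        factor = rows * rate
    rows = factor < 1 and 1 != rows
    rate = g - rows
    if 34 > 23 and 23 != factor:
        g = g + 32
    factor = factor - rows
    rate = g < 33 and 33 > rows
    return rate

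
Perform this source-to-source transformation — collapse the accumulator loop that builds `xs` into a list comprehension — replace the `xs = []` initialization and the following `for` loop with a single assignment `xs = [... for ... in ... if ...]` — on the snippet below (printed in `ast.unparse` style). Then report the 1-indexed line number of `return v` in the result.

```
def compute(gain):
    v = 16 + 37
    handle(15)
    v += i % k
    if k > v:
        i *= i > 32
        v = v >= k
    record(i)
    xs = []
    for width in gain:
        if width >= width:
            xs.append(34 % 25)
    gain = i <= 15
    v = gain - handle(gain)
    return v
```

Transformed code:
def compute(gain):
    v = 16 + 37
    handle(15)
    v += i % k
    if k > v:
        i *= i > 32
        v = v >= k
    record(i)
    xs = [34 % 25 for width in gain if width >= width]
    gain = i <= 15
    v = gain - handle(gain)
    return v

12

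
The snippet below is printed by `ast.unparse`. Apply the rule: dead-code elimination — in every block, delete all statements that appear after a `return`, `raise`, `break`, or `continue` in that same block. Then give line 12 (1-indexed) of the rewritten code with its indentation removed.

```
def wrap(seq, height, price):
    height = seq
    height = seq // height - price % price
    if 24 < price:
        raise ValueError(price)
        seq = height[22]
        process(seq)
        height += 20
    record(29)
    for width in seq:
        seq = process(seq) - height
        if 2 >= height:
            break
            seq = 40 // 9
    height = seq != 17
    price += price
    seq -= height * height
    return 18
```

price += price

Transformed code:
def wrap(seq, height, price):
    height = seq
    height = seq // height - price % price
    if 24 < price:
        raise ValueError(price)
    record(29)
    for width in seq:
        seq = process(seq) - height
        if 2 >= height:
            break
    height = seq != 17
    price += price
    seq -= height * height
    return 18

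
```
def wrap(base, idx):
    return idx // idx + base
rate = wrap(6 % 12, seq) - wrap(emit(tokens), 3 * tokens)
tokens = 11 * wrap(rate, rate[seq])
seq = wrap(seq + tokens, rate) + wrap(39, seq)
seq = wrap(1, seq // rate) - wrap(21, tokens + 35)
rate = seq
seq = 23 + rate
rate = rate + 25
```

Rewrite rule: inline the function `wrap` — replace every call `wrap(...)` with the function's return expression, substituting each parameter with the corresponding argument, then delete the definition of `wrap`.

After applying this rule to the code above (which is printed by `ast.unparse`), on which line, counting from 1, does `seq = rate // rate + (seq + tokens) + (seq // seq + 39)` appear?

3

Transformed code:
rate = seq // seq + 6 % 12 - (3 * tokens // (3 * tokens) + emit(tokens))
tokens = 11 * (rate[seq] // rate[seq] + rate)
seq = rate // rate + (seq + tokens) + (seq // seq + 39)
seq = seq // rate // (seq // rate) + 1 - ((tokens + 35) // (tokens + 35) + 21)
rate = seq
seq = 23 + rate
rate = rate + 25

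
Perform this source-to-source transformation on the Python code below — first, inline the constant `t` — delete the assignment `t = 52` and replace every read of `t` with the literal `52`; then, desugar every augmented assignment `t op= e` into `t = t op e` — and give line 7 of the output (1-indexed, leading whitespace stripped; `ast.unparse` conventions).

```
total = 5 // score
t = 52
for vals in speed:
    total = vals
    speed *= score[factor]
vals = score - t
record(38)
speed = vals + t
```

Transformed code:
total = 5 // score
for vals in speed:
    total = vals
    speed = speed * score[factor]
vals = score - 52
record(38)
speed = vals + 52

speed = vals + 52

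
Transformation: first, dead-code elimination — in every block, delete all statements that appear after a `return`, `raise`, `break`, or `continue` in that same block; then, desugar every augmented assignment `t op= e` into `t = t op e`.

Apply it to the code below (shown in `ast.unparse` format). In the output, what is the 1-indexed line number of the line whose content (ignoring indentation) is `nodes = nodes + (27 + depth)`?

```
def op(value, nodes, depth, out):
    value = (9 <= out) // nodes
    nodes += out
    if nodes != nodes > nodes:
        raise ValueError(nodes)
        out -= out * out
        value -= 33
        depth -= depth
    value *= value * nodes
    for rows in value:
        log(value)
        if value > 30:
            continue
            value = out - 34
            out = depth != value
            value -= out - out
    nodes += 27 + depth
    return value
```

11

Transformed code:
def op(value, nodes, depth, out):
    value = (9 <= out) // nodes
    nodes = nodes + out
    if nodes != nodes > nodes:
        raise ValueError(nodes)
    value = value * (value * nodes)
    for rows in value:
        log(value)
        if value > 30:
            continue
    nodes = nodes + (27 + depth)
    return value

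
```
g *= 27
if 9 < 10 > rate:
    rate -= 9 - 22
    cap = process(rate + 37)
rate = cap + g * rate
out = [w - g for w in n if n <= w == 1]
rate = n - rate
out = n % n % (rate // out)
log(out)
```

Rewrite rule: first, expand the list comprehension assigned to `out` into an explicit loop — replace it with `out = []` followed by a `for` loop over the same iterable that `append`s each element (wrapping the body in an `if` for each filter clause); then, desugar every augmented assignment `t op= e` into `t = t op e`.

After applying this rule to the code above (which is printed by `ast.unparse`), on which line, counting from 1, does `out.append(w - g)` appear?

9

Transformed code:
g = g * 27
if 9 < 10 > rate:
    rate = rate - (9 - 22)
    cap = process(rate + 37)
rate = cap + g * rate
out = []
for w in n:
    if n <= w == 1:
        out.append(w - g)
rate = n - rate
out = n % n % (rate // out)
log(out)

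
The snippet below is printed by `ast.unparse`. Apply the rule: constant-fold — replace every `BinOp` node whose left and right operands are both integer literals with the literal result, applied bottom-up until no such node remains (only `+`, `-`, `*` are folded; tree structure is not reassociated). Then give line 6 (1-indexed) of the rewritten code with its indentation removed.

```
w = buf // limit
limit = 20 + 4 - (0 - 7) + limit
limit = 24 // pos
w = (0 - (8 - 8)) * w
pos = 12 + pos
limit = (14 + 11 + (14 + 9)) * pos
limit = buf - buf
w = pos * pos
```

Transformed code:
w = buf // limit
limit = 31 + limit
limit = 24 // pos
w = 0 * w
pos = 12 + pos
limit = 48 * pos
limit = buf - buf
w = pos * pos

limit = 48 * pos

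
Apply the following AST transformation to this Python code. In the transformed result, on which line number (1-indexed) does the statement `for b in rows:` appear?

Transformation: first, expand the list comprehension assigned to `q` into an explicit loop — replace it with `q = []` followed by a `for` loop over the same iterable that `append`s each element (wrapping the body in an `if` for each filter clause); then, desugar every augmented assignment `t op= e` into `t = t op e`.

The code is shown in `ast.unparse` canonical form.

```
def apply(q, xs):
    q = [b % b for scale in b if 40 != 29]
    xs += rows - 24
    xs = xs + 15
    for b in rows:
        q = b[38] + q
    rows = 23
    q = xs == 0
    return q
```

8

Transformed code:
def apply(q, xs):
    q = []
    for scale in b:
        if 40 != 29:
            q.append(b % b)
    xs = xs + (rows - 24)
    xs = xs + 15
    for b in rows:
        q = b[38] + q
    rows = 23
    q = xs == 0
    return q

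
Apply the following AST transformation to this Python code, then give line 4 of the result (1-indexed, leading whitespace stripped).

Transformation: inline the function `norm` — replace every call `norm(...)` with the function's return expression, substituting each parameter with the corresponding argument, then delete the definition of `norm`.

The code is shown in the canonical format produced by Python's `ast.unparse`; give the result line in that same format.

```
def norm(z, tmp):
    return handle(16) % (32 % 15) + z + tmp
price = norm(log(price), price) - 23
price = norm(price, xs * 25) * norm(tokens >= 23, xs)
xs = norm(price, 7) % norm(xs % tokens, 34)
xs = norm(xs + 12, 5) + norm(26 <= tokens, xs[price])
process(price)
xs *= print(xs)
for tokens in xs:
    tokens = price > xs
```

xs = handle(16) % (32 % 15) + (xs + 12) + 5 + (handle(16) % (32 % 15) + (26 <= tokens) + xs[price])

Transformed code:
price = handle(16) % (32 % 15) + log(price) + price - 23
price = (handle(16) % (32 % 15) + price + xs * 25) * (handle(16) % (32 % 15) + (tokens >= 23) + xs)
xs = (handle(16) % (32 % 15) + price + 7) % (handle(16) % (32 % 15) + xs % tokens + 34)
xs = handle(16) % (32 % 15) + (xs + 12) + 5 + (handle(16) % (32 % 15) + (26 <= tokens) + xs[price])
process(price)
xs *= print(xs)
for tokens in xs:
    tokens = price > xs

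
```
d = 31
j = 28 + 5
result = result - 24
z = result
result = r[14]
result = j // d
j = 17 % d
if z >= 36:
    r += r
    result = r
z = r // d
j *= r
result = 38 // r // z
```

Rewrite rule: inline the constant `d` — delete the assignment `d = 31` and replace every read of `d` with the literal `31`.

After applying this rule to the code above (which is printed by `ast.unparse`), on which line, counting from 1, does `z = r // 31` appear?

10

Transformed code:
j = 28 + 5
result = result - 24
z = result
result = r[14]
result = j // 31
j = 17 % 31
if z >= 36:
    r += r
    result = r
z = r // 31
j *= r
result = 38 // r // z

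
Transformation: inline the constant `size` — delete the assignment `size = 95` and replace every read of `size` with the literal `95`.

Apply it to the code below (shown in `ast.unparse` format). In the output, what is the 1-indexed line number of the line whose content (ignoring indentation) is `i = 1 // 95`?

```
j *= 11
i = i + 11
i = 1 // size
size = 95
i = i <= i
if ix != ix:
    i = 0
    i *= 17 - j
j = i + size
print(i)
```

Transformed code:
j *= 11
i = i + 11
i = 1 // 95
i = i <= i
if ix != ix:
    i = 0
    i *= 17 - j
j = i + 95
print(i)

3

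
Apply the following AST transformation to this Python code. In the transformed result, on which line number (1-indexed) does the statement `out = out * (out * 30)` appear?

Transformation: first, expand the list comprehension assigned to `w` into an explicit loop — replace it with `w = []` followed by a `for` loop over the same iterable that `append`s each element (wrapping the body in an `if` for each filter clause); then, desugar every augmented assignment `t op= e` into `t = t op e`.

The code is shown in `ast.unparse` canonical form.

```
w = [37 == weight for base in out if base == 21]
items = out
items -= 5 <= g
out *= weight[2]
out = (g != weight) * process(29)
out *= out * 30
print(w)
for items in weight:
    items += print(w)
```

Transformed code:
w = []
for base in out:
    if base == 21:
        w.append(37 == weight)
items = out
items = items - (5 <= g)
out = out * weight[2]
out = (g != weight) * process(29)
out = out * (out * 30)
print(w)
for items in weight:
    items = items + print(w)

9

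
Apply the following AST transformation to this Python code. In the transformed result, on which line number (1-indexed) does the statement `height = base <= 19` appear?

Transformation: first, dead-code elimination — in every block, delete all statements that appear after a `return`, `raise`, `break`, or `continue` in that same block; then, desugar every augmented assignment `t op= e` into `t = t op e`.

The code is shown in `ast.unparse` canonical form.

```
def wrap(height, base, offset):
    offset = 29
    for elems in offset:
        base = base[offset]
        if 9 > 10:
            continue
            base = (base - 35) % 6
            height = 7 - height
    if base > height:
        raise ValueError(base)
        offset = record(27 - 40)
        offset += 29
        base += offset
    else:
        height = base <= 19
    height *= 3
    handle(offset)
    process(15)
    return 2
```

10

Transformed code:
def wrap(height, base, offset):
    offset = 29
    for elems in offset:
        base = base[offset]
        if 9 > 10:
            continue
    if base > height:
        raise ValueError(base)
    else:
        height = base <= 19
    height = height * 3
    handle(offset)
    process(15)
    return 2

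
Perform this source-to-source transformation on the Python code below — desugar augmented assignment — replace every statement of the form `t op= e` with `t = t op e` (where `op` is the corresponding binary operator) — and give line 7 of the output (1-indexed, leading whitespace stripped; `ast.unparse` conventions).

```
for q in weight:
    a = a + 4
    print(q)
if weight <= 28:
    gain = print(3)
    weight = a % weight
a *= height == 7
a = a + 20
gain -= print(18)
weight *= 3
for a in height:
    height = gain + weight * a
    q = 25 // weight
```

a = a * (height == 7)

Transformed code:
for q in weight:
    a = a + 4
    print(q)
if weight <= 28:
    gain = print(3)
    weight = a % weight
a = a * (height == 7)
a = a + 20
gain = gain - print(18)
weight = weight * 3
for a in height:
    height = gain + weight * a
    q = 25 // weight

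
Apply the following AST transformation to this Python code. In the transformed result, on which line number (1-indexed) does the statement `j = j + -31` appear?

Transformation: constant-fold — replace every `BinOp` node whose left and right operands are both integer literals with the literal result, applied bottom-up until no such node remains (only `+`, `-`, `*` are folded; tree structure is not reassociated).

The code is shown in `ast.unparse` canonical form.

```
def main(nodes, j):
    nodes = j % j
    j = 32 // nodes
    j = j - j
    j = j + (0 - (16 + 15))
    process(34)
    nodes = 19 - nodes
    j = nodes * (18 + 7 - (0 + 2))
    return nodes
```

5

Transformed code:
def main(nodes, j):
    nodes = j % j
    j = 32 // nodes
    j = j - j
    j = j + -31
    process(34)
    nodes = 19 - nodes
    j = nodes * 23
    return nodes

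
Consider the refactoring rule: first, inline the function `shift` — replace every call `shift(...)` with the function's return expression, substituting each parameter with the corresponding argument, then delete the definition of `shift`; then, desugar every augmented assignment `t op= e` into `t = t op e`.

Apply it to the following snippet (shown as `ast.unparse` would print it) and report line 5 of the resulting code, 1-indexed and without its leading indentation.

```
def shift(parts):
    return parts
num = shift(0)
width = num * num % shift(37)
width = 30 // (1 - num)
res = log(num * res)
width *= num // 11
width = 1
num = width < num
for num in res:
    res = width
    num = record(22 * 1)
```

Transformed code:
num = 0
width = num * num % 37
width = 30 // (1 - num)
res = log(num * res)
width = width * (num // 11)
width = 1
num = width < num
for num in res:
    res = width
    num = record(22 * 1)

width = width * (num // 11)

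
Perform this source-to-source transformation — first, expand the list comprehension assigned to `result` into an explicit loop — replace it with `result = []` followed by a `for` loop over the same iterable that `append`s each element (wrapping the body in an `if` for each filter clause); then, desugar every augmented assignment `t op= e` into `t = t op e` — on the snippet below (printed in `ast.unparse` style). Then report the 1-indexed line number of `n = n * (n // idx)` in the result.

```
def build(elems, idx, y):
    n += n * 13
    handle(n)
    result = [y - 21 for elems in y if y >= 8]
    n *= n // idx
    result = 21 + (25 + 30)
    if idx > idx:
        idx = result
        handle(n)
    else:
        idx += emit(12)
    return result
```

Transformed code:
def build(elems, idx, y):
    n = n + n * 13
    handle(n)
    result = []
    for elems in y:
        if y >= 8:
            result.append(y - 21)
    n = n * (n // idx)
    result = 21 + (25 + 30)
    if idx > idx:
        idx = result
        handle(n)
    else:
        idx = idx + emit(12)
    return result

8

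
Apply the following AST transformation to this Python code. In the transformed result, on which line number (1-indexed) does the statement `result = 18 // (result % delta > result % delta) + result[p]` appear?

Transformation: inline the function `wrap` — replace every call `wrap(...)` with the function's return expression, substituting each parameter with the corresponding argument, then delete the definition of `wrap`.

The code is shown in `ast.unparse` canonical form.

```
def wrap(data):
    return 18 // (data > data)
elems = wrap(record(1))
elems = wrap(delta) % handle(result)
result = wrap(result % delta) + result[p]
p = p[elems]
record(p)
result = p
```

Transformed code:
elems = 18 // (record(1) > record(1))
elems = 18 // (delta > delta) % handle(result)
result = 18 // (result % delta > result % delta) + result[p]
p = p[elems]
record(p)
result = p

3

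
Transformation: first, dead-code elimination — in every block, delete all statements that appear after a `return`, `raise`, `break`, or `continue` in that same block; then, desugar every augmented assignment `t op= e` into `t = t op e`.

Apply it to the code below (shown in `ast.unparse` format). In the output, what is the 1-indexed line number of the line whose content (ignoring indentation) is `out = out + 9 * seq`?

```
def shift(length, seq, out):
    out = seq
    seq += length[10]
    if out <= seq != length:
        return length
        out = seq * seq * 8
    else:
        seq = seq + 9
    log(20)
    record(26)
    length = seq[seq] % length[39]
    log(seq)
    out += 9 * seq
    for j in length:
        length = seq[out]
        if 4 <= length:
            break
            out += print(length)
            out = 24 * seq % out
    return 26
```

12

Transformed code:
def shift(length, seq, out):
    out = seq
    seq = seq + length[10]
    if out <= seq != length:
        return length
    else:
        seq = seq + 9
    log(20)
    record(26)
    length = seq[seq] % length[39]
    log(seq)
    out = out + 9 * seq
    for j in length:
        length = seq[out]
        if 4 <= length:
            break
    return 26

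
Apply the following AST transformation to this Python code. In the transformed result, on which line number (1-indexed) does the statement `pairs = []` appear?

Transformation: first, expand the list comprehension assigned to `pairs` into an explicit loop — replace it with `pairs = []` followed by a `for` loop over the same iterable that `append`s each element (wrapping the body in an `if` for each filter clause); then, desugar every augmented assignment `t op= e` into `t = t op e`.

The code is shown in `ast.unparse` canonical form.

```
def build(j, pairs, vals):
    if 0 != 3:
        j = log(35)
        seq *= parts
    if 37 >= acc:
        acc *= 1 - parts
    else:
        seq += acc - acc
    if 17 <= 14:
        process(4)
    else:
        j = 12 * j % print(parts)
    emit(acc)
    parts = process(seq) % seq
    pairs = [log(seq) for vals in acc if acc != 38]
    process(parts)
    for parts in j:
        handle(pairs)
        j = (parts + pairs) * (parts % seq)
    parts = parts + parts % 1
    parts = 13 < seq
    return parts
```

Transformed code:
def build(j, pairs, vals):
    if 0 != 3:
        j = log(35)
        seq = seq * parts
    if 37 >= acc:
        acc = acc * (1 - parts)
    else:
        seq = seq + (acc - acc)
    if 17 <= 14:
        process(4)
    else:
        j = 12 * j % print(parts)
    emit(acc)
    parts = process(seq) % seq
    pairs = []
    for vals in acc:
        if acc != 38:
            pairs.append(log(seq))
    process(parts)
    for parts in j:
        handle(pairs)
        j = (parts + pairs) * (parts % seq)
    parts = parts + parts % 1
    parts = 13 < seq
    return parts

15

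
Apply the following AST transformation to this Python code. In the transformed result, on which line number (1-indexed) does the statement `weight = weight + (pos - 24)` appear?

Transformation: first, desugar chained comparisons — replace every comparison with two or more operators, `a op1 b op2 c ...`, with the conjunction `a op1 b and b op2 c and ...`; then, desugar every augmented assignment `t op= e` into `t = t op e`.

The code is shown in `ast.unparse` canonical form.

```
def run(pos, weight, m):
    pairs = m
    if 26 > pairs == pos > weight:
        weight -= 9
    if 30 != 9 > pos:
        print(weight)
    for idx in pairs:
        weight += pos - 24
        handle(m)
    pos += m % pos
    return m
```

8

Transformed code:
def run(pos, weight, m):
    pairs = m
    if 26 > pairs and pairs == pos and (pos > weight):
        weight = weight - 9
    if 30 != 9 and 9 > pos:
        print(weight)
    for idx in pairs:
        weight = weight + (pos - 24)
        handle(m)
    pos = pos + m % pos
    return m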